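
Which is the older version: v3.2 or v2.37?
v2.37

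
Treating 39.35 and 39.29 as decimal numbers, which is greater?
39.35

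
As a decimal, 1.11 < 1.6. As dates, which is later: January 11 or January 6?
January 11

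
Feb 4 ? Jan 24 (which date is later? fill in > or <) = >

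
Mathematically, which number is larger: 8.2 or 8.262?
8.262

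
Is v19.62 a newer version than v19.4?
Yes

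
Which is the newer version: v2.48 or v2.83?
v2.83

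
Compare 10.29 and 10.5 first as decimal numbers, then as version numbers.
As decimals: 10.29 < 10.5. As versions: v10.29 > v10.5 (minor version 29 > 5).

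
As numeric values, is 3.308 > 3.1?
True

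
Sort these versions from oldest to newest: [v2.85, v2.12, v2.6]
[v2.6, v2.12, v2.85]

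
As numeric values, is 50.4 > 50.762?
False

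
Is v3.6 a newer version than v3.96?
No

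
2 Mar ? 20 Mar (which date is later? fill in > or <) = <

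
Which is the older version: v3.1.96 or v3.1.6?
v3.1.6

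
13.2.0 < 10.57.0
False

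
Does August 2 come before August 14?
Yes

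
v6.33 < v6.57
True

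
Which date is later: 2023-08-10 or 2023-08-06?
2023-08-10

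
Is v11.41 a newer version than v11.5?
Yes. Version numbers are compared segment by segment as integers, not as decimals: minor version 41 > 5, so v11.41 > v11.5 (even though the decimal 11.41 < 11.5).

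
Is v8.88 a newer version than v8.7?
Yes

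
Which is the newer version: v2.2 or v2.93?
v2.93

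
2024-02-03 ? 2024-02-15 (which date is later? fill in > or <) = <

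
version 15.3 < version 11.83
False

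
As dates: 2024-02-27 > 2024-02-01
True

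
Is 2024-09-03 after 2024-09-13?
No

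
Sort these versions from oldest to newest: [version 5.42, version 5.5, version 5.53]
[version 5.5, version 5.42, version 5.53]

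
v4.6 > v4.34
False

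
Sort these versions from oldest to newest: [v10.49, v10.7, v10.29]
[v10.7, v10.29, v10.49]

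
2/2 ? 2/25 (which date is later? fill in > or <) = <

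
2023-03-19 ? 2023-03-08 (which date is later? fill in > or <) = >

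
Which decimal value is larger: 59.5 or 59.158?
59.5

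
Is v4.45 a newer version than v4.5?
Yes. Version numbers are compared segment by segment as integers, not as decimals: minor version 45 > 5, so v4.45 > v4.5 (even though the decimal 4.45 < 4.5).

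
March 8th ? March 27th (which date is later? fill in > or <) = <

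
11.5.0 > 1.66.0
True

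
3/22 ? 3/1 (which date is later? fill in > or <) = >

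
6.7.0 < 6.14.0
True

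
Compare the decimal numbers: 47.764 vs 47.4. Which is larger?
47.764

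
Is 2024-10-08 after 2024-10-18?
No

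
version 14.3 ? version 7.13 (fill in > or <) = >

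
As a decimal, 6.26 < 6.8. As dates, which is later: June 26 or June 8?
June 26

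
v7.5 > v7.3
True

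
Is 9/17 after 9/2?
Yes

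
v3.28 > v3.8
True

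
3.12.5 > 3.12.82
False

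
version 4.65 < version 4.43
False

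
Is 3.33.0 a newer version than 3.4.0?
Yes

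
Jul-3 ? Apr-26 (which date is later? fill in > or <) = >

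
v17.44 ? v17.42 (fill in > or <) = >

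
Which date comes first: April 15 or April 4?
April 4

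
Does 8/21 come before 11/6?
Yes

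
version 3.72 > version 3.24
True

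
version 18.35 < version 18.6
False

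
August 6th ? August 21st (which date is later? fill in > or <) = <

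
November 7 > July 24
True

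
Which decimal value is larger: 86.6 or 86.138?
86.6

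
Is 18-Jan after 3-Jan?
Yes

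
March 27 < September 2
True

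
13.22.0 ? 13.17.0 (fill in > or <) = >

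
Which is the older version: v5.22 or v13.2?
v5.22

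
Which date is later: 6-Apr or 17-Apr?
17-Apr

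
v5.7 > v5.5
True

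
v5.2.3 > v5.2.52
False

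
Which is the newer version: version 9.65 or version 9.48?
version 9.65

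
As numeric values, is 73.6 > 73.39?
True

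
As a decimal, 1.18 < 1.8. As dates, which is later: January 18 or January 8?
January 18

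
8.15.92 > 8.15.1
True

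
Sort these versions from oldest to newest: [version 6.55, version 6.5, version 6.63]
[version 6.5, version 6.55, version 6.63]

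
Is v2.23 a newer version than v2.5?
Yes. Version numbers are compared segment by segment as integers, not as decimals: minor version 23 > 5, so v2.23 > v2.5 (even though the decimal 2.23 < 2.5).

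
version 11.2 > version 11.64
False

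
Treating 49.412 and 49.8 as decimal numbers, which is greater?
49.8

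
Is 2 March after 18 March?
No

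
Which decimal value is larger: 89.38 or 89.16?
89.38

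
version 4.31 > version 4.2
True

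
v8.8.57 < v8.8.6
False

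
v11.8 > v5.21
True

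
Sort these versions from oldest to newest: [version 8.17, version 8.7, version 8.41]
[version 8.7, version 8.17, version 8.41]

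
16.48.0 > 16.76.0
False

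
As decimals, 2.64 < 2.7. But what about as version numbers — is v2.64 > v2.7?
True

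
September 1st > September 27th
False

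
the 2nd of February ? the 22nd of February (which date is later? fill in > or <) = <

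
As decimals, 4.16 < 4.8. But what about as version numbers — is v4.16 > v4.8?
True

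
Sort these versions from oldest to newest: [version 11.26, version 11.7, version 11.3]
[version 11.3, version 11.7, version 11.26]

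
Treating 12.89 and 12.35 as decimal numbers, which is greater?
12.89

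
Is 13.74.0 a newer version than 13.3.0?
Yes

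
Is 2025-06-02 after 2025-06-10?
No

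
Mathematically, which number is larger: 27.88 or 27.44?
27.88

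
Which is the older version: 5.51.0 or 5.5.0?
5.5.0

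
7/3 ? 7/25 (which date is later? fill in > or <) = <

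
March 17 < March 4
False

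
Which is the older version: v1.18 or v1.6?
v1.6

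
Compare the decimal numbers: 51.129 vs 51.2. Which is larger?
51.2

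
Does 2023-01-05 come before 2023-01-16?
Yes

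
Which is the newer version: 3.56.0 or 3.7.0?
3.56.0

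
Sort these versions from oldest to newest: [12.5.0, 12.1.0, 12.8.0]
[12.1.0, 12.5.0, 12.8.0]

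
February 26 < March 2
True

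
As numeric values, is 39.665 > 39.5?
True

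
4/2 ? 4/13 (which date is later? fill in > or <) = <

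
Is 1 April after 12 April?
No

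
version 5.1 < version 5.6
True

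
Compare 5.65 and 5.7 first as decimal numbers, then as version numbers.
As decimals: 5.65 < 5.7. As versions: v5.65 > v5.7 (minor version 65 > 7).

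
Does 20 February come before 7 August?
Yes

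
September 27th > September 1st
True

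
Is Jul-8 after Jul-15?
No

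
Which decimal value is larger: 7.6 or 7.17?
7.6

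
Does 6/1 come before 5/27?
No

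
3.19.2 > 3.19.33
False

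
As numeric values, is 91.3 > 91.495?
False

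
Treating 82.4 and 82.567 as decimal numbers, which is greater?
82.567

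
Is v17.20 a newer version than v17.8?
Yes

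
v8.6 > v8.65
False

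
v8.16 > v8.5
True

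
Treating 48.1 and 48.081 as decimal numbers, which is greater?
48.1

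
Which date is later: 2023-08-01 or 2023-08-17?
2023-08-17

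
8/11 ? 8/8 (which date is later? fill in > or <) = >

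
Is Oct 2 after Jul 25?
Yes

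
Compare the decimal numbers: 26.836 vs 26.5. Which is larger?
26.836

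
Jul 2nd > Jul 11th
False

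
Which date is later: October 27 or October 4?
October 27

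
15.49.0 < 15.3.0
False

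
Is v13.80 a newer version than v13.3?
Yes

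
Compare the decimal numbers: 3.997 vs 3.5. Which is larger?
3.997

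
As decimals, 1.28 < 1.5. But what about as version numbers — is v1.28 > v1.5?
True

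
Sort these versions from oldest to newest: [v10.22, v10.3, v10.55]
[v10.3, v10.22, v10.55]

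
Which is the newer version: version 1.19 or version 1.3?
version 1.19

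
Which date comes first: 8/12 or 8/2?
8/2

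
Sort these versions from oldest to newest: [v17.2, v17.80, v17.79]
[v17.2, v17.79, v17.80]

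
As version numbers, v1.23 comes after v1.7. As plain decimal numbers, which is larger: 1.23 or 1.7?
1.7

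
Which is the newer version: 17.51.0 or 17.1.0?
17.51.0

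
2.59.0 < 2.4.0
False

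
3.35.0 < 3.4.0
False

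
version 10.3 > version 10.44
False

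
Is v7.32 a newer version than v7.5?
Yes. Version numbers are compared segment by segment as integers, not as decimals: minor version 32 > 5, so v7.32 > v7.5 (even though the decimal 7.32 < 7.5).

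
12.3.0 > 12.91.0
False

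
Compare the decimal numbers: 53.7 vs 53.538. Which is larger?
53.7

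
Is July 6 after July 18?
No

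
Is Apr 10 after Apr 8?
Yes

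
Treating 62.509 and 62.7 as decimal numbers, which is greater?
62.7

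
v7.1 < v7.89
True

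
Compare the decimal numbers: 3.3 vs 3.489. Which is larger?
3.489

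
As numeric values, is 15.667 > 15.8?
False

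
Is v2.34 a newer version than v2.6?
Yes. Version numbers are compared segment by segment as integers, not as decimals: minor version 34 > 6, so v2.34 > v2.6 (even though the decimal 2.34 < 2.6).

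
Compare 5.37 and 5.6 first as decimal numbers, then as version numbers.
As decimals: 5.37 < 5.6. As versions: v5.37 > v5.6 (minor version 37 > 6).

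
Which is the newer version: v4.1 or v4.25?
v4.25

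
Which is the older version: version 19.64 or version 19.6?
version 19.6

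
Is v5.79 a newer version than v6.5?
No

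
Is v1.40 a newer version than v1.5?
Yes. Version numbers are compared segment by segment as integers, not as decimals: minor version 40 > 5, so v1.40 > v1.5 (even though the decimal 1.40 < 1.5).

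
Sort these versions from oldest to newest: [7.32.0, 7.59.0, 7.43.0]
[7.32.0, 7.43.0, 7.59.0]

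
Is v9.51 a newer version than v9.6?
Yes. Version numbers are compared segment by segment as integers, not as decimals: minor version 51 > 6, so v9.51 > v9.6 (even though the decimal 9.51 < 9.6).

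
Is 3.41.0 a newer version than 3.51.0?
No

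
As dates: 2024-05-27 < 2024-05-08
False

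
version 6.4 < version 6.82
True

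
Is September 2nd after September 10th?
No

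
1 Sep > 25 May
True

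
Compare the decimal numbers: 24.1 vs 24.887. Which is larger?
24.887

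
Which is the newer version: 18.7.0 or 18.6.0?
18.7.0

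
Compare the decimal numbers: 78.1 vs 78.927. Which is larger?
78.927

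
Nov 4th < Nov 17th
True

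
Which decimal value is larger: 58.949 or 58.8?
58.949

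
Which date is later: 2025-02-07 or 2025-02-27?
2025-02-27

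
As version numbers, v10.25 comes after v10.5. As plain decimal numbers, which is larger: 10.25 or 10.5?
10.5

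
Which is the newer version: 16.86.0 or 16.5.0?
16.86.0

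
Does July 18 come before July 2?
No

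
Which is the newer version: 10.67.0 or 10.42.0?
10.67.0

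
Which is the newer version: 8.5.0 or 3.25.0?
8.5.0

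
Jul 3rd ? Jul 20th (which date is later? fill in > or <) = <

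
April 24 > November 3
False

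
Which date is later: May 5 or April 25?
May 5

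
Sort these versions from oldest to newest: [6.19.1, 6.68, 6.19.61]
[6.19.1, 6.19.61, 6.68]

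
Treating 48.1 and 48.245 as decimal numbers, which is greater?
48.245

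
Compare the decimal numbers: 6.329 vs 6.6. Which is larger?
6.6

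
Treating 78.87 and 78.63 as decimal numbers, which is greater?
78.87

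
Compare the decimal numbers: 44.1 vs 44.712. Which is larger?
44.712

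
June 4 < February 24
False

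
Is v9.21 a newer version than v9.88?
No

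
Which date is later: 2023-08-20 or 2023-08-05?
2023-08-20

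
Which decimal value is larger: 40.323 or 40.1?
40.323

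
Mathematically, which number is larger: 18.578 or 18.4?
18.578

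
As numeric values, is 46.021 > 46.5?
False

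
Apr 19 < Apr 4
False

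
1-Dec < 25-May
False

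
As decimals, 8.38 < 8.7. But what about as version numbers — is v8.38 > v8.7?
True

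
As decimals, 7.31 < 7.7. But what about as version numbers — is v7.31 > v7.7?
True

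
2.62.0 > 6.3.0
False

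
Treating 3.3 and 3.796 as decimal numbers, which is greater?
3.796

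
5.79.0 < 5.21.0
False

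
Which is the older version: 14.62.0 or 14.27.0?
14.27.0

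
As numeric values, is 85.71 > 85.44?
True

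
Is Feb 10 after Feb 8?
Yes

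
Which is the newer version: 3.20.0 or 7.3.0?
7.3.0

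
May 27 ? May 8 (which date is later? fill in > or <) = >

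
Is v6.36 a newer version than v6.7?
Yes. Version numbers are compared segment by segment as integers, not as decimals: minor version 36 > 7, so v6.36 > v6.7 (even though the decimal 6.36 < 6.7).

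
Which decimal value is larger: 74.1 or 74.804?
74.804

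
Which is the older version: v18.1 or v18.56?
v18.1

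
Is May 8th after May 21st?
No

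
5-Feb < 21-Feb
True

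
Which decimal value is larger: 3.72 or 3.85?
3.85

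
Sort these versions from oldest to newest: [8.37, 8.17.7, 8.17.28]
[8.17.7, 8.17.28, 8.37]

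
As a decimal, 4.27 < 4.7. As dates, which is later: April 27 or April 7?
April 27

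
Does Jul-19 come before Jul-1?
No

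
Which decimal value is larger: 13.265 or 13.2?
13.265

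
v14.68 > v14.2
True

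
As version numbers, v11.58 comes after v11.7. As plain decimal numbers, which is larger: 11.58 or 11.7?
11.7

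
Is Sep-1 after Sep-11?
No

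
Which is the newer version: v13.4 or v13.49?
v13.49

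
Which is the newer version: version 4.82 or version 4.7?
version 4.82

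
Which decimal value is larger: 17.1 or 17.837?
17.837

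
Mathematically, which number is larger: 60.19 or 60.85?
60.85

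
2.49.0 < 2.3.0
False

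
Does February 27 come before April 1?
Yes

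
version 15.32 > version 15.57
False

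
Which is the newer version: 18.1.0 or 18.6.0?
18.6.0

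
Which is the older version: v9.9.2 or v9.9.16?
v9.9.2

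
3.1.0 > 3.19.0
False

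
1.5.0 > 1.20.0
False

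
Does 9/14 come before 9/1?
No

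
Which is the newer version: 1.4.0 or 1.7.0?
1.7.0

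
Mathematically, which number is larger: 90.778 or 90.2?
90.778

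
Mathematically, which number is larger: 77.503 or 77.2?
77.503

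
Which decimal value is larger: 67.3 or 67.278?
67.3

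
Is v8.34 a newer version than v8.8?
Yes. Version numbers are compared segment by segment as integers, not as decimals: minor version 34 > 8, so v8.34 > v8.8 (even though the decimal 8.34 < 8.8).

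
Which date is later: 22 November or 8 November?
22 November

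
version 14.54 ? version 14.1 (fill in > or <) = >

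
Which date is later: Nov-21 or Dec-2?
Dec-2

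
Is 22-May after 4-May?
Yes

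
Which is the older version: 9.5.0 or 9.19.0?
9.5.0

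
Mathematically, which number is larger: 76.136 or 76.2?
76.2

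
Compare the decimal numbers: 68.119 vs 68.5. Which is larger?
68.5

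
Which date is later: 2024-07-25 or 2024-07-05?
2024-07-25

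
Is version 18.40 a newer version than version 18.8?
Yes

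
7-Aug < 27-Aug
True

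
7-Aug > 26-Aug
False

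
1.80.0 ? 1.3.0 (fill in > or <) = >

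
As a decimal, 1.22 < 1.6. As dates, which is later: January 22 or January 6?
January 22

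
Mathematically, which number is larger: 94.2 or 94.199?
94.2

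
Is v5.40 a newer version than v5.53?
No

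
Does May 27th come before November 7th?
Yes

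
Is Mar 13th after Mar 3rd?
Yes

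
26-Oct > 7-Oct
True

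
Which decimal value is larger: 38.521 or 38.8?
38.8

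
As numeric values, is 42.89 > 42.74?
True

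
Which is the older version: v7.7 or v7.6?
v7.6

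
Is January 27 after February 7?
No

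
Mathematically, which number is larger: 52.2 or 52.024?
52.2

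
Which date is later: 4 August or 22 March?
4 August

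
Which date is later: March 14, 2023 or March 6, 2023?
March 14, 2023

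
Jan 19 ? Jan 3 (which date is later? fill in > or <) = >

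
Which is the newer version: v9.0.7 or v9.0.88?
v9.0.88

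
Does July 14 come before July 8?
No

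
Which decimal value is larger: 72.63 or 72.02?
72.63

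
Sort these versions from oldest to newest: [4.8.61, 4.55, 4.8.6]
[4.8.6, 4.8.61, 4.55]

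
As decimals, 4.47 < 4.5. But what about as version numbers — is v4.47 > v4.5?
True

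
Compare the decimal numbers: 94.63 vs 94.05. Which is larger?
94.63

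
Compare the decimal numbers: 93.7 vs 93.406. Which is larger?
93.7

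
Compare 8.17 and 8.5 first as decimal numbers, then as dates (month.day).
As decimals: 8.17 < 8.5. As dates: 8/17 is later than 8/5 (day 17 > day 5).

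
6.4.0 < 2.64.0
False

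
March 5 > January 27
True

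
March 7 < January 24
False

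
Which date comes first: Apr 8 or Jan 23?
Jan 23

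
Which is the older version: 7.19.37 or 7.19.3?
7.19.3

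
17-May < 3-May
False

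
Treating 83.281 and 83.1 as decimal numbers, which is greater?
83.281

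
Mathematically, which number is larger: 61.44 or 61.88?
61.88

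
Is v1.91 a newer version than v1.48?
Yes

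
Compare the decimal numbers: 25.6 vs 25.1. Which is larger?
25.6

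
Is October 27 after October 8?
Yes. Day 27 comes after day 8 in October — this is a date comparison, not a decimal one (the decimal 10.27 would be smaller than 10.8).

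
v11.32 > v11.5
True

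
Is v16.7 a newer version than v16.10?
No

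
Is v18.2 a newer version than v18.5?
No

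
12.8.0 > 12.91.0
False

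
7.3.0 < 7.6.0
True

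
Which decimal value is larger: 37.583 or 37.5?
37.583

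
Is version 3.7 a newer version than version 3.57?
No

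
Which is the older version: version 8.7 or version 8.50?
version 8.7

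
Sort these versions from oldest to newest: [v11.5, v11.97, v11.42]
[v11.5, v11.42, v11.97]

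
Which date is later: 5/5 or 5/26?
5/26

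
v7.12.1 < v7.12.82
True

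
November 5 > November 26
False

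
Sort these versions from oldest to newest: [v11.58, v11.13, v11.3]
[v11.3, v11.13, v11.58]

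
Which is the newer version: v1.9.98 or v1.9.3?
v1.9.98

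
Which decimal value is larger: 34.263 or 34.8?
34.8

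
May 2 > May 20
False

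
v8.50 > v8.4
True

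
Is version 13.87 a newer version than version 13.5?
Yes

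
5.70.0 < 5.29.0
False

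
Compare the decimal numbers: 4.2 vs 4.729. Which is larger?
4.729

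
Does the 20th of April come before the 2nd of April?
No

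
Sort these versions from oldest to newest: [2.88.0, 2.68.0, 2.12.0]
[2.12.0, 2.68.0, 2.88.0]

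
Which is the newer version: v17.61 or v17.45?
v17.61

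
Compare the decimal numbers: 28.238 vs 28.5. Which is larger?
28.5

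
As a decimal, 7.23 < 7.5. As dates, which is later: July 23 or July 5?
July 23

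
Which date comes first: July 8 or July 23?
July 8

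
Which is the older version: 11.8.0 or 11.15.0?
11.8.0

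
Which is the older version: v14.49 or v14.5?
v14.5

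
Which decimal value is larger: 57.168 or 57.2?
57.2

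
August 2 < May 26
False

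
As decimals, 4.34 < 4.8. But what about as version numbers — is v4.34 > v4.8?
True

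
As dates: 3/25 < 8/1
True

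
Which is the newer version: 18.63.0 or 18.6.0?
18.63.0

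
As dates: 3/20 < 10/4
True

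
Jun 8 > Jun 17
False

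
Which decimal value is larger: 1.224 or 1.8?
1.8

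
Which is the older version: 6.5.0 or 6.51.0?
6.5.0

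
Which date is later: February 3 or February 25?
February 25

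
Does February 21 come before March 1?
Yes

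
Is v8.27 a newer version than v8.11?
Yes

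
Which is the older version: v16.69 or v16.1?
v16.1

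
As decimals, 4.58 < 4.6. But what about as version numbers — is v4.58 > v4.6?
True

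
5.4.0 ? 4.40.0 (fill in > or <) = >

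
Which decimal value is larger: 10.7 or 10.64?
10.7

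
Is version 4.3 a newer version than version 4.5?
No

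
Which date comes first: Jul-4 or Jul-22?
Jul-4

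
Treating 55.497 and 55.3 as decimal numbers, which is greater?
55.497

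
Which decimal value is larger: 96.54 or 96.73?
96.73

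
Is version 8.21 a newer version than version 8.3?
Yes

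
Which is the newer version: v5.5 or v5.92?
v5.92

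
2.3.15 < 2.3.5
False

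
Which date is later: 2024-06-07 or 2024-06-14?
2024-06-14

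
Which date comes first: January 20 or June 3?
January 20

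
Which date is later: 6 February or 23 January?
6 February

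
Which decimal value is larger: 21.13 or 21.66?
21.66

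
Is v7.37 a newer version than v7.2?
Yes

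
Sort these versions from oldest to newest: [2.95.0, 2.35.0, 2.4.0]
[2.4.0, 2.35.0, 2.95.0]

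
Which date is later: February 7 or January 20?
February 7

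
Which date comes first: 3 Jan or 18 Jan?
3 Jan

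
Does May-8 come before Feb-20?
No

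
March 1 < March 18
True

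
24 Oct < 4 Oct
False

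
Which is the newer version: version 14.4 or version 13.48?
version 14.4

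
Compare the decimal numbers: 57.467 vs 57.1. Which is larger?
57.467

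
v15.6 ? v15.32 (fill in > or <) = <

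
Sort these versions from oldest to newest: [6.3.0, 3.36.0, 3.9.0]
[3.9.0, 3.36.0, 6.3.0]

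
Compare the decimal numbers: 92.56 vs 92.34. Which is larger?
92.56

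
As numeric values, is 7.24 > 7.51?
False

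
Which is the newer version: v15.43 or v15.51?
v15.51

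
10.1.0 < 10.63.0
True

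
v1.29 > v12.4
False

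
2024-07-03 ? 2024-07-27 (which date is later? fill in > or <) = <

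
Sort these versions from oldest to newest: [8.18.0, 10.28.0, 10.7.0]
[8.18.0, 10.7.0, 10.28.0]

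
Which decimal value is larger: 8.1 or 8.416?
8.416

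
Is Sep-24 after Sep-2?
Yes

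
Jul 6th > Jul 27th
False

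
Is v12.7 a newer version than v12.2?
Yes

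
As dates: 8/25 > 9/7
False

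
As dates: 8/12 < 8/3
False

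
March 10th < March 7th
False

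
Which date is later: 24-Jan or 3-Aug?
3-Aug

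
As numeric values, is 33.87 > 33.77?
True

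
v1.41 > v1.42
False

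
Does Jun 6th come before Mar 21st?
No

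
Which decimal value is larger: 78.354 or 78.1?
78.354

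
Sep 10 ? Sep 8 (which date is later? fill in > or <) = >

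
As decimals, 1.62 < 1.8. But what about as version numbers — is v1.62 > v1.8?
True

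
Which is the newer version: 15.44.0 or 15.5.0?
15.44.0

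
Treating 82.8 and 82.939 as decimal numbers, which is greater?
82.939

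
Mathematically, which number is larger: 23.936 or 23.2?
23.936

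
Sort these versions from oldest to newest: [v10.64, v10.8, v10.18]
[v10.8, v10.18, v10.64]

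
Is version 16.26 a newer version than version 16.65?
No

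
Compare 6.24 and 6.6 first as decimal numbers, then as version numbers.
As decimals: 6.24 < 6.6. As versions: v6.24 > v6.6 (minor version 24 > 6).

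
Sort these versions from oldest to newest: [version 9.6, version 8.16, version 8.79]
[version 8.16, version 8.79, version 9.6]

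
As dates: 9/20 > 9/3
True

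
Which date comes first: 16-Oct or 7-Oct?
7-Oct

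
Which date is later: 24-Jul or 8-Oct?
8-Oct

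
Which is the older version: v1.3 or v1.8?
v1.3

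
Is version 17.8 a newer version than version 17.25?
No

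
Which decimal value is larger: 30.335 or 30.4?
30.4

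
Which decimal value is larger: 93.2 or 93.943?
93.943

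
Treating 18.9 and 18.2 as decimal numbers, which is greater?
18.9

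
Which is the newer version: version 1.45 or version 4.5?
version 4.5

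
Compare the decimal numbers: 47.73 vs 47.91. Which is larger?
47.91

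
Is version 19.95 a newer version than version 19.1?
Yes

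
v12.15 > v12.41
False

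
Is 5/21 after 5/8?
Yes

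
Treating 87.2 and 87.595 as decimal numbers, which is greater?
87.595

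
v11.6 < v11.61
True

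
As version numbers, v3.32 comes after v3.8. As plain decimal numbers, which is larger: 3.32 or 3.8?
3.8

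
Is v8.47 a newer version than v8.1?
Yes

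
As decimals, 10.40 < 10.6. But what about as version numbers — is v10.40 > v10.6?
True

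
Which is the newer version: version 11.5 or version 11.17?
version 11.17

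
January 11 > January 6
True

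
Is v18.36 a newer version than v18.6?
Yes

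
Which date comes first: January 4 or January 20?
January 4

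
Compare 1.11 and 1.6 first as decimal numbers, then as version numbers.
As decimals: 1.11 < 1.6. As versions: v1.11 > v1.6 (minor version 11 > 6).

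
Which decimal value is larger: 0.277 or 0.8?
0.8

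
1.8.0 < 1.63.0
True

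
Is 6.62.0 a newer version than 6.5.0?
Yes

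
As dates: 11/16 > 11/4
True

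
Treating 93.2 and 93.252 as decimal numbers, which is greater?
93.252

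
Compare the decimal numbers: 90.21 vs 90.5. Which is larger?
90.5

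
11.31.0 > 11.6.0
True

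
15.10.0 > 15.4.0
True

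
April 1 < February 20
False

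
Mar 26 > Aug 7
False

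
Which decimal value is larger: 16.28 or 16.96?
16.96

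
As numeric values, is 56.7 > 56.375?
True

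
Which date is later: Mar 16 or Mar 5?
Mar 16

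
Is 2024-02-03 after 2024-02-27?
No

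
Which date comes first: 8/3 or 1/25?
1/25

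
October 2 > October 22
False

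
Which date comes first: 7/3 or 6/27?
6/27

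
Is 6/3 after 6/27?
No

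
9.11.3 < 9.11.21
True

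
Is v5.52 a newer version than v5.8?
Yes. Version numbers are compared segment by segment as integers, not as decimals: minor version 52 > 8, so v5.52 > v5.8 (even though the decimal 5.52 < 5.8).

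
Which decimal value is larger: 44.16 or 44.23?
44.23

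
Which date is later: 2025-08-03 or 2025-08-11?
2025-08-11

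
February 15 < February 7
False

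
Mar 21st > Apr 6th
False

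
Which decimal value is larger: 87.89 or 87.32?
87.89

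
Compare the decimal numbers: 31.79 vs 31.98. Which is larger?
31.98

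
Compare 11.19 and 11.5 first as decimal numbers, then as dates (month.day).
As decimals: 11.19 < 11.5. As dates: 11/19 is later than 11/5 (day 19 > day 5).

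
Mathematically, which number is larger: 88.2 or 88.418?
88.418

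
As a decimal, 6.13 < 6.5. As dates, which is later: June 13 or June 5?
June 13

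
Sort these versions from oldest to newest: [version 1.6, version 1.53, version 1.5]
[version 1.5, version 1.6, version 1.53]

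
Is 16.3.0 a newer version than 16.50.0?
No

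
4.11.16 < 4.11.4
False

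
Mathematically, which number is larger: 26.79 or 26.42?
26.79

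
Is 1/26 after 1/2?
Yes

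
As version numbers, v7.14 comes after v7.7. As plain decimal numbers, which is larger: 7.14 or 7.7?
7.7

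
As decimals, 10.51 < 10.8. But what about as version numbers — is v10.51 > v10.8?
True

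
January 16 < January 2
False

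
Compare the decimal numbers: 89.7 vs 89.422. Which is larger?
89.7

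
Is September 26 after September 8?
Yes. Day 26 comes after day 8 in September — this is a date comparison, not a decimal one (the decimal 9.26 would be smaller than 9.8).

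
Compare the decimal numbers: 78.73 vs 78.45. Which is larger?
78.73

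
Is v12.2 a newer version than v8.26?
Yes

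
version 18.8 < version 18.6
False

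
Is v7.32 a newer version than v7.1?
Yes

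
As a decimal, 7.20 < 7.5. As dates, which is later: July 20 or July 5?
July 20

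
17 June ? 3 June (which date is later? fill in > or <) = >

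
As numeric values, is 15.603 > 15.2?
True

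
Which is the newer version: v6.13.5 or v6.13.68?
v6.13.68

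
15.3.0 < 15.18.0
True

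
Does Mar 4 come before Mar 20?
Yes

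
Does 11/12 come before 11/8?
No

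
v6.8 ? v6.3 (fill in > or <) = >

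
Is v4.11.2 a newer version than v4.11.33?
No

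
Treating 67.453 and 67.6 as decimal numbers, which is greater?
67.6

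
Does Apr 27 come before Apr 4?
No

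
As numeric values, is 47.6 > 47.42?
True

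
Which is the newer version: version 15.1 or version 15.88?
version 15.88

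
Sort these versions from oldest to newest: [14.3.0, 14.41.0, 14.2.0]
[14.2.0, 14.3.0, 14.41.0]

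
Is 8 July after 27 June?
Yes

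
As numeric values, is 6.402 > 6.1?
True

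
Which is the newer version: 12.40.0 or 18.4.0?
18.4.0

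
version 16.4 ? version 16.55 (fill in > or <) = <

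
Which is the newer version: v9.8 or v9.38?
v9.38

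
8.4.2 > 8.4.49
False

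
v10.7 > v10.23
False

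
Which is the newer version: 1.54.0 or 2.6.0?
2.6.0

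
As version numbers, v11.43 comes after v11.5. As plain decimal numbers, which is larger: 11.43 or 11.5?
11.5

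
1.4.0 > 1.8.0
False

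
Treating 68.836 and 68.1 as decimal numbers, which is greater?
68.836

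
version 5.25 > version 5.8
True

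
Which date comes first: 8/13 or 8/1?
8/1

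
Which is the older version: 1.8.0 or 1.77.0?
1.8.0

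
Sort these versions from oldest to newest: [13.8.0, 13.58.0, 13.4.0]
[13.4.0, 13.8.0, 13.58.0]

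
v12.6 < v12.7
True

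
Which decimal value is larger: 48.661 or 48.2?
48.661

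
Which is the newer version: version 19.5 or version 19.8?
version 19.8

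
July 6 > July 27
False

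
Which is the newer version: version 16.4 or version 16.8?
version 16.8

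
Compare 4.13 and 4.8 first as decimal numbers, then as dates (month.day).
As decimals: 4.13 < 4.8. As dates: 4/13 is later than 4/8 (day 13 > day 8).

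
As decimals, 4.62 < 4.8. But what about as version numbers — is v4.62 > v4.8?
True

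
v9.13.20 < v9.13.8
False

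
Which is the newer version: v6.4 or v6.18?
v6.18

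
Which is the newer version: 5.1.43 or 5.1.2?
5.1.43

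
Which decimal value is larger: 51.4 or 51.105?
51.4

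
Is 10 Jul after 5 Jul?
Yes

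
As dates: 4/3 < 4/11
True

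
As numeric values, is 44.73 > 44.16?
True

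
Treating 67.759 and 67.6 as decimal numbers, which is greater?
67.759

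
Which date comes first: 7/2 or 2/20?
2/20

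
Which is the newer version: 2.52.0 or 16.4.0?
16.4.0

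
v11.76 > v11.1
True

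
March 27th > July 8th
False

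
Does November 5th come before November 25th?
Yes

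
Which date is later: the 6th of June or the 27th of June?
the 27th of June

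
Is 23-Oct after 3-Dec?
No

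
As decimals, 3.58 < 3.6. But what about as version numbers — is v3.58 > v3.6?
True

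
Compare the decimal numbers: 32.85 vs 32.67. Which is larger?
32.85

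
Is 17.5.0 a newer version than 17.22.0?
No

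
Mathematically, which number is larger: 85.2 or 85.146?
85.2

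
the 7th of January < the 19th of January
True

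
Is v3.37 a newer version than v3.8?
Yes. Version numbers are compared segment by segment as integers, not as decimals: minor version 37 > 8, so v3.37 > v3.8 (even though the decimal 3.37 < 3.8).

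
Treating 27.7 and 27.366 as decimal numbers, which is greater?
27.7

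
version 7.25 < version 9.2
True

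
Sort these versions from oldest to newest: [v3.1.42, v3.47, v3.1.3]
[v3.1.3, v3.1.42, v3.47]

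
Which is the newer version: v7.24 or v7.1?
v7.24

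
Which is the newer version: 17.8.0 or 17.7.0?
17.8.0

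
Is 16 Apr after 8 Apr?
Yes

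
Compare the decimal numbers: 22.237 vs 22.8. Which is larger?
22.8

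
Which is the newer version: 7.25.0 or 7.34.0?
7.34.0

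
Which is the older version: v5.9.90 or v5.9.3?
v5.9.3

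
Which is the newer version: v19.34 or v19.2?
v19.34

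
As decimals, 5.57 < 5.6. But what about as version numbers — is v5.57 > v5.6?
True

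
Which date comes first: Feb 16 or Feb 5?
Feb 5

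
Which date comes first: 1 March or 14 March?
1 March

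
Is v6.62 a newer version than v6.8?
Yes. Version numbers are compared segment by segment as integers, not as decimals: minor version 62 > 8, so v6.62 > v6.8 (even though the decimal 6.62 < 6.8).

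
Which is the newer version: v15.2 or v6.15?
v15.2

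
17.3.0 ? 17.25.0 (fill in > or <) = <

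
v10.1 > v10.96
False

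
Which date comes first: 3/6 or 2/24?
2/24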